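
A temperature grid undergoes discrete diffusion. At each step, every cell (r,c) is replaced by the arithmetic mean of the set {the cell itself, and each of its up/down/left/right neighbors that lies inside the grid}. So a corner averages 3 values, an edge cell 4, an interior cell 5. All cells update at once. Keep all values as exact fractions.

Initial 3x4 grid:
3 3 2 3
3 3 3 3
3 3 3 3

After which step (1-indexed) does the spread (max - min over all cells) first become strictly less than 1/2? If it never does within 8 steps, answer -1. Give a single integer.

Answer: 1

Derivation:
Step 1: max=3, min=8/3, spread=1/3
  -> spread < 1/2 first at step 1
Step 2: max=3, min=329/120, spread=31/120
Step 3: max=3, min=3029/1080, spread=211/1080
Step 4: max=5353/1800, min=307103/108000, spread=14077/108000
Step 5: max=320317/108000, min=2775593/972000, spread=5363/48600
Step 6: max=177131/60000, min=83739191/29160000, spread=93859/1166400
Step 7: max=286263533/97200000, min=5038525519/1749600000, spread=4568723/69984000
Step 8: max=8566381111/2916000000, min=303147564371/104976000000, spread=8387449/167961600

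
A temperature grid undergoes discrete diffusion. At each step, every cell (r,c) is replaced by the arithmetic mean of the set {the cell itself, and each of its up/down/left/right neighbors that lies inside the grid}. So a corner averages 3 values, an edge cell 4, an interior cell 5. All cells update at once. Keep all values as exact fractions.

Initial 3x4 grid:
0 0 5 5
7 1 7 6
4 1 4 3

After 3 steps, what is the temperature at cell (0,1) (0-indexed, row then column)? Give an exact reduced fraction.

Answer: 21563/7200

Derivation:
Step 1: cell (0,1) = 3/2
Step 2: cell (0,1) = 677/240
Step 3: cell (0,1) = 21563/7200
Full grid after step 3:
  5927/2160 21563/7200 28613/7200 1237/270
  649/225 2473/750 23719/6000 66521/14400
  773/240 2657/800 28463/7200 4723/1080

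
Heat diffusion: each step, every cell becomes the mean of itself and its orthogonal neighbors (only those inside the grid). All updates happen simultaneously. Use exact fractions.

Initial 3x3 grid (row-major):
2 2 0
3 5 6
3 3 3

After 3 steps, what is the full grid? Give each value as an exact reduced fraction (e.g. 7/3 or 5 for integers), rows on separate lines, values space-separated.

Answer: 3049/1080 13727/4800 6523/2160
43981/14400 3237/1000 23803/7200
2381/720 8251/2400 161/45

Derivation:
After step 1:
  7/3 9/4 8/3
  13/4 19/5 7/2
  3 7/2 4
After step 2:
  47/18 221/80 101/36
  743/240 163/50 419/120
  13/4 143/40 11/3
After step 3:
  3049/1080 13727/4800 6523/2160
  43981/14400 3237/1000 23803/7200
  2381/720 8251/2400 161/45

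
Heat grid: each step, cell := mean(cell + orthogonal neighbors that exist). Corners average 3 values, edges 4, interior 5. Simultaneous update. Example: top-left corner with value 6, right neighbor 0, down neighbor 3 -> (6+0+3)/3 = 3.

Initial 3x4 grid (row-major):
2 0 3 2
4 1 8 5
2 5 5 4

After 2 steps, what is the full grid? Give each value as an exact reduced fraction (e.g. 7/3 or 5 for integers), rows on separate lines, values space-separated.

After step 1:
  2 3/2 13/4 10/3
  9/4 18/5 22/5 19/4
  11/3 13/4 11/2 14/3
After step 2:
  23/12 207/80 749/240 34/9
  691/240 3 43/10 343/80
  55/18 961/240 1069/240 179/36

Answer: 23/12 207/80 749/240 34/9
691/240 3 43/10 343/80
55/18 961/240 1069/240 179/36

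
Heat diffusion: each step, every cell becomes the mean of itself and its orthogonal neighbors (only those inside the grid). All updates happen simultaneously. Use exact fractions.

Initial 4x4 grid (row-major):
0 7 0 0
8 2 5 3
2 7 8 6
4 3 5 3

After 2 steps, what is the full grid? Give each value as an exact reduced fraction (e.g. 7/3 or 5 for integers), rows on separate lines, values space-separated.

After step 1:
  5 9/4 3 1
  3 29/5 18/5 7/2
  21/4 22/5 31/5 5
  3 19/4 19/4 14/3
After step 2:
  41/12 321/80 197/80 5/2
  381/80 381/100 221/50 131/40
  313/80 132/25 479/100 581/120
  13/3 169/40 611/120 173/36

Answer: 41/12 321/80 197/80 5/2
381/80 381/100 221/50 131/40
313/80 132/25 479/100 581/120
13/3 169/40 611/120 173/36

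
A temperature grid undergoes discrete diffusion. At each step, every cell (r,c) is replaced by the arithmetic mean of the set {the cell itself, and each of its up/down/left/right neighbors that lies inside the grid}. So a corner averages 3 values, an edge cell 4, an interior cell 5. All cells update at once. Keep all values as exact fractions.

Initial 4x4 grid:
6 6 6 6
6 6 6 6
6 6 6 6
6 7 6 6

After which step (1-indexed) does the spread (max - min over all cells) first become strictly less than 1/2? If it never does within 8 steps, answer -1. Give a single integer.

Answer: 1

Derivation:
Step 1: max=19/3, min=6, spread=1/3
  -> spread < 1/2 first at step 1
Step 2: max=751/120, min=6, spread=31/120
Step 3: max=6691/1080, min=6, spread=211/1080
Step 4: max=664843/108000, min=6, spread=16843/108000
Step 5: max=5970643/972000, min=54079/9000, spread=130111/972000
Step 6: max=178602367/29160000, min=3247159/540000, spread=3255781/29160000
Step 7: max=5349153691/874800000, min=3251107/540000, spread=82360351/874800000
Step 8: max=160215316891/26244000000, min=585706441/97200000, spread=2074577821/26244000000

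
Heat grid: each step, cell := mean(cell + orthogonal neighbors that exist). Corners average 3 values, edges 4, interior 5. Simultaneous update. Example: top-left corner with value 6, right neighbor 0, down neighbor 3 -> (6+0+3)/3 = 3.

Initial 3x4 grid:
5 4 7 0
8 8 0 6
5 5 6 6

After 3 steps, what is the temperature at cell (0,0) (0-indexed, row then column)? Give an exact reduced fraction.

Answer: 2405/432

Derivation:
Step 1: cell (0,0) = 17/3
Step 2: cell (0,0) = 109/18
Step 3: cell (0,0) = 2405/432
Full grid after step 3:
  2405/432 38359/7200 30449/7200 9119/2160
  42829/7200 15491/3000 7373/1500 14887/3600
  829/144 13603/2400 11533/2400 387/80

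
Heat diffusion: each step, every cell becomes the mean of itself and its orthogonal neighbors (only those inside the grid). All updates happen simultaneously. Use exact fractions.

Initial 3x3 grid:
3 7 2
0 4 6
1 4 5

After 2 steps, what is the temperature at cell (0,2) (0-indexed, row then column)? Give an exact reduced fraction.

Answer: 53/12

Derivation:
Step 1: cell (0,2) = 5
Step 2: cell (0,2) = 53/12
Full grid after step 2:
  28/9 62/15 53/12
  14/5 359/100 369/80
  43/18 431/120 17/4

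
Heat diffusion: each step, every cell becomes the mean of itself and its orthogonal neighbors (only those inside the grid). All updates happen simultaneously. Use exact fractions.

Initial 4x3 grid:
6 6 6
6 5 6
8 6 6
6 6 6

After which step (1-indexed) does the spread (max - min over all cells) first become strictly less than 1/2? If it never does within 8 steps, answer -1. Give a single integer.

Step 1: max=20/3, min=23/4, spread=11/12
Step 2: max=1537/240, min=35/6, spread=137/240
Step 3: max=13687/2160, min=2113/360, spread=1009/2160
  -> spread < 1/2 first at step 3
Step 4: max=81089/12960, min=50981/8640, spread=1847/5184
Step 5: max=1208341/194400, min=3074137/518400, spread=444317/1555200
Step 6: max=144172117/23328000, min=185291711/31104000, spread=4162667/18662400
Step 7: max=8616724583/1399680000, min=11156084509/1866240000, spread=199728961/1119744000
Step 8: max=515381791057/83980800000, min=671319515351/111974400000, spread=1902744727/13436928000

Answer: 3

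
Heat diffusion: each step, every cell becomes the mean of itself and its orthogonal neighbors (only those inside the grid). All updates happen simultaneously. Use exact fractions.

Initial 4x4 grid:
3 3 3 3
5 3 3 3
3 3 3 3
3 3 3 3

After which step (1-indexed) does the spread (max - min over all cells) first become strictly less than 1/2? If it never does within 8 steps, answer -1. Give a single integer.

Step 1: max=11/3, min=3, spread=2/3
Step 2: max=211/60, min=3, spread=31/60
Step 3: max=1831/540, min=3, spread=211/540
  -> spread < 1/2 first at step 3
Step 4: max=178843/54000, min=3, spread=16843/54000
Step 5: max=1596643/486000, min=13579/4500, spread=130111/486000
Step 6: max=47382367/14580000, min=817159/270000, spread=3255781/14580000
Step 7: max=1412553691/437400000, min=821107/270000, spread=82360351/437400000
Step 8: max=42117316891/13122000000, min=148306441/48600000, spread=2074577821/13122000000

Answer: 3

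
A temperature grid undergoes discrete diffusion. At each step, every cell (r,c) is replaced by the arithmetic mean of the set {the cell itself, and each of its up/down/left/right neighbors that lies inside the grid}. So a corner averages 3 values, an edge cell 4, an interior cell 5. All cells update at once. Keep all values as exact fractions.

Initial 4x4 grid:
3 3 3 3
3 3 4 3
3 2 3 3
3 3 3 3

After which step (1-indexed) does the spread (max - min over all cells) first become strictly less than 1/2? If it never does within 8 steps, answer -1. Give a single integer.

Answer: 2

Derivation:
Step 1: max=13/4, min=11/4, spread=1/2
Step 2: max=19/6, min=17/6, spread=1/3
  -> spread < 1/2 first at step 2
Step 3: max=1127/360, min=1033/360, spread=47/180
Step 4: max=33737/10800, min=31063/10800, spread=1337/5400
Step 5: max=1005227/324000, min=938773/324000, spread=33227/162000
Step 6: max=30009917/9720000, min=28310083/9720000, spread=849917/4860000
Step 7: max=896178407/291600000, min=853421593/291600000, spread=21378407/145800000
Step 8: max=26784072197/8748000000, min=25703927803/8748000000, spread=540072197/4374000000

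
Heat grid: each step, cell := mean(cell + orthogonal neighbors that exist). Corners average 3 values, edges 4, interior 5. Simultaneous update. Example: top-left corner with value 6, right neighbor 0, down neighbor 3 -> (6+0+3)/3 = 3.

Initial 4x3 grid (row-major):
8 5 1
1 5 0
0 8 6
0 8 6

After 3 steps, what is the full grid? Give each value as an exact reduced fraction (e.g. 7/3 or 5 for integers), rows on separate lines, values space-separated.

Answer: 4199/1080 55619/14400 2521/720
27727/7200 11573/3000 2371/600
26767/7200 26411/6000 16721/3600
8629/2160 33557/7200 5687/1080

Derivation:
After step 1:
  14/3 19/4 2
  7/2 19/5 3
  9/4 27/5 5
  8/3 11/2 20/3
After step 2:
  155/36 913/240 13/4
  853/240 409/100 69/20
  829/240 439/100 301/60
  125/36 607/120 103/18
After step 3:
  4199/1080 55619/14400 2521/720
  27727/7200 11573/3000 2371/600
  26767/7200 26411/6000 16721/3600
  8629/2160 33557/7200 5687/1080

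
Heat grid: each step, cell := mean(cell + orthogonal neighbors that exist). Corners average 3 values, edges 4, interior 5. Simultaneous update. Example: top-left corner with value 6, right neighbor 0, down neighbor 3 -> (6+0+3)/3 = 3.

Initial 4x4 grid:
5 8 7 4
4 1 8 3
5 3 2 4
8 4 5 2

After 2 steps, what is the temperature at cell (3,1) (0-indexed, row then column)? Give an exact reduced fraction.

Step 1: cell (3,1) = 5
Step 2: cell (3,1) = 203/48
Full grid after step 2:
  44/9 337/60 313/60 97/18
  1153/240 21/5 249/50 491/120
  209/48 111/25 88/25 467/120
  47/9 203/48 979/240 29/9

Answer: 203/48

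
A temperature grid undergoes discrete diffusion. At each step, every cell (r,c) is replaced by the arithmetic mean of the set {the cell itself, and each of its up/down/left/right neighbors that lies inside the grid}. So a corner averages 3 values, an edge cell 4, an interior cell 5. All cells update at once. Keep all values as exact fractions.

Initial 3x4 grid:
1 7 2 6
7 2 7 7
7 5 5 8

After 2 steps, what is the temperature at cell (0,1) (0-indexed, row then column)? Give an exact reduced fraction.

Answer: 191/40

Derivation:
Step 1: cell (0,1) = 3
Step 2: cell (0,1) = 191/40
Full grid after step 2:
  49/12 191/40 181/40 35/6
  1271/240 111/25 579/100 349/60
  46/9 86/15 167/30 239/36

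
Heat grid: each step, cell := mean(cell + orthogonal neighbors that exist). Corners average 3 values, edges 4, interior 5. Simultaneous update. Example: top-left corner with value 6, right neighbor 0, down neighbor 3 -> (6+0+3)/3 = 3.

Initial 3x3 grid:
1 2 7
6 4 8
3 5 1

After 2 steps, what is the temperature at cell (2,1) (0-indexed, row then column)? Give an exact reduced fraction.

Answer: 211/48

Derivation:
Step 1: cell (2,1) = 13/4
Step 2: cell (2,1) = 211/48
Full grid after step 2:
  10/3 103/24 85/18
  97/24 81/20 61/12
  137/36 211/48 155/36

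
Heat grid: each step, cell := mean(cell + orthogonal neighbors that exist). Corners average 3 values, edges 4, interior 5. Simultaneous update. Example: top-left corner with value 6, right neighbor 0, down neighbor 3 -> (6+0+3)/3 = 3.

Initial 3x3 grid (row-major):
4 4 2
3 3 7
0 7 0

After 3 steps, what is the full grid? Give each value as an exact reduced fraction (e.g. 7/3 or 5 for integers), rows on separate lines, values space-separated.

Answer: 7723/2160 16667/4800 8453/2160
7621/2400 7529/2000 2149/600
458/135 7921/2400 4109/1080

Derivation:
After step 1:
  11/3 13/4 13/3
  5/2 24/5 3
  10/3 5/2 14/3
After step 2:
  113/36 321/80 127/36
  143/40 321/100 21/5
  25/9 153/40 61/18
After step 3:
  7723/2160 16667/4800 8453/2160
  7621/2400 7529/2000 2149/600
  458/135 7921/2400 4109/1080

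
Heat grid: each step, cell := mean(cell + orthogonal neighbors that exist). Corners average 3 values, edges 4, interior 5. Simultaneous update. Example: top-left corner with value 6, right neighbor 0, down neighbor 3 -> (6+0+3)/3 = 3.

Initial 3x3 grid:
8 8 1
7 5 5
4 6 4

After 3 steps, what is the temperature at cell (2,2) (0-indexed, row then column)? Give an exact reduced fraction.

Answer: 1777/360

Derivation:
Step 1: cell (2,2) = 5
Step 2: cell (2,2) = 9/2
Step 3: cell (2,2) = 1777/360
Full grid after step 3:
  6761/1080 40097/7200 11197/2160
  1321/225 1397/250 69419/14400
  12427/2160 74219/14400 1777/360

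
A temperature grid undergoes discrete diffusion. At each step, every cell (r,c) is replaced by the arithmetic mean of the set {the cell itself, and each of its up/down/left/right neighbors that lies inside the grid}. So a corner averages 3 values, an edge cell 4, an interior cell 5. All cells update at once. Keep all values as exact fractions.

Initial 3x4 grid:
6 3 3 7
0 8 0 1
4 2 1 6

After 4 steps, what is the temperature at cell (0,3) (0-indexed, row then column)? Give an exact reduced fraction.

Answer: 26489/8100

Derivation:
Step 1: cell (0,3) = 11/3
Step 2: cell (0,3) = 125/36
Step 3: cell (0,3) = 7351/2160
Step 4: cell (0,3) = 26489/8100
Full grid after step 4:
  39107/10800 247913/72000 740239/216000 26489/8100
  478441/144000 6302/1875 139823/45000 1359373/432000
  70189/21600 108769/36000 325307/108000 188887/64800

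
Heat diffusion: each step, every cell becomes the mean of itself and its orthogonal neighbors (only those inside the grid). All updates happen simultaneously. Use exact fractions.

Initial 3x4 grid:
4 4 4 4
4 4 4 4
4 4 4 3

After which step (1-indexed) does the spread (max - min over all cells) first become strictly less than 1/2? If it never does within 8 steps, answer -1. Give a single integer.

Answer: 1

Derivation:
Step 1: max=4, min=11/3, spread=1/3
  -> spread < 1/2 first at step 1
Step 2: max=4, min=67/18, spread=5/18
Step 3: max=4, min=823/216, spread=41/216
Step 4: max=4, min=99463/25920, spread=4217/25920
Step 5: max=28721/7200, min=6011651/1555200, spread=38417/311040
Step 6: max=573403/144000, min=362047789/93312000, spread=1903471/18662400
Step 7: max=17164241/4320000, min=21793890911/5598720000, spread=18038617/223948800
Step 8: max=1542273241/388800000, min=1310424617149/335923200000, spread=883978523/13436928000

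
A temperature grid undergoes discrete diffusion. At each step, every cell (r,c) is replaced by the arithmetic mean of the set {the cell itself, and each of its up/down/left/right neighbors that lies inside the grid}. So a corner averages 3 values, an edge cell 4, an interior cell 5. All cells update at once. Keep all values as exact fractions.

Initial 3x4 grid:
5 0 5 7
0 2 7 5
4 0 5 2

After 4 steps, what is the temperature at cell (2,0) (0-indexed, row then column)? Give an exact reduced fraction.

Step 1: cell (2,0) = 4/3
Step 2: cell (2,0) = 41/18
Step 3: cell (2,0) = 293/135
Step 4: cell (2,0) = 321247/129600
Full grid after step 4:
  346247/129600 678577/216000 881377/216000 589997/129600
  234917/96000 368429/120000 1384037/360000 3861703/864000
  321247/129600 617327/216000 88903/24000 180199/43200

Answer: 321247/129600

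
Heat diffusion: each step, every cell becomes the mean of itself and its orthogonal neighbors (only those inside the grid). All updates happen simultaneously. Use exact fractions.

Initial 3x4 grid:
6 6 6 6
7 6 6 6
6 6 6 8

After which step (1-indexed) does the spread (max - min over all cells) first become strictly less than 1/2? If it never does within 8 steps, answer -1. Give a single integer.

Answer: 3

Derivation:
Step 1: max=20/3, min=6, spread=2/3
Step 2: max=59/9, min=6, spread=5/9
Step 3: max=689/108, min=2747/450, spread=743/2700
  -> spread < 1/2 first at step 3
Step 4: max=411037/64800, min=110587/18000, spread=64619/324000
Step 5: max=24464753/3888000, min=9981917/1620000, spread=2540761/19440000
Step 6: max=1463920807/233280000, min=2881997239/466560000, spread=73351/746496
Step 7: max=87578668613/13996800000, min=173180245301/27993600000, spread=79083677/1119744000
Step 8: max=5247333478567/839808000000, min=10398180793759/1679616000000, spread=771889307/13436928000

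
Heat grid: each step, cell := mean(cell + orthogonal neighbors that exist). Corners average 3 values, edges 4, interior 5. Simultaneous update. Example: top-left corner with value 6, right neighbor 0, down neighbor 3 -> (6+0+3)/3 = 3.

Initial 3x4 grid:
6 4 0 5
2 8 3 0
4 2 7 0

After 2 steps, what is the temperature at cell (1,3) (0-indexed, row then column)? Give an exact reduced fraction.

Answer: 12/5

Derivation:
Step 1: cell (1,3) = 2
Step 2: cell (1,3) = 12/5
Full grid after step 2:
  9/2 153/40 383/120 20/9
  58/15 443/100 77/25 12/5
  155/36 883/240 851/240 22/9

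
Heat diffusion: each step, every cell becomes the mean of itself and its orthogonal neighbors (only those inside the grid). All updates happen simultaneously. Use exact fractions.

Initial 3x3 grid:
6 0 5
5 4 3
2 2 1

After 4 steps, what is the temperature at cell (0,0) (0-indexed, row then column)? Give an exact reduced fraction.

Step 1: cell (0,0) = 11/3
Step 2: cell (0,0) = 35/9
Step 3: cell (0,0) = 1897/540
Step 4: cell (0,0) = 111749/32400
Full grid after step 4:
  111749/32400 2801957/864000 6314/2025
  2809207/864000 562667/180000 2492707/864000
  22397/7200 91841/32000 60041/21600

Answer: 111749/32400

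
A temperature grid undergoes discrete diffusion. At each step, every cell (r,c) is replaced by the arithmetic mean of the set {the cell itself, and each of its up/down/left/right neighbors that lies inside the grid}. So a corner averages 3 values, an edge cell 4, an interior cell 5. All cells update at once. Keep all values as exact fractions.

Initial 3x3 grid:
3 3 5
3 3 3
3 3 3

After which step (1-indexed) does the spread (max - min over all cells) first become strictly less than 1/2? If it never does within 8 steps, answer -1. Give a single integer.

Answer: 3

Derivation:
Step 1: max=11/3, min=3, spread=2/3
Step 2: max=32/9, min=3, spread=5/9
Step 3: max=365/108, min=3, spread=41/108
  -> spread < 1/2 first at step 3
Step 4: max=21571/6480, min=551/180, spread=347/1296
Step 5: max=1273337/388800, min=5557/1800, spread=2921/15552
Step 6: max=75812539/23328000, min=673483/216000, spread=24611/186624
Step 7: max=4517762033/1399680000, min=15236741/4860000, spread=207329/2239488
Step 8: max=269972352451/83980800000, min=816401599/259200000, spread=1746635/26873856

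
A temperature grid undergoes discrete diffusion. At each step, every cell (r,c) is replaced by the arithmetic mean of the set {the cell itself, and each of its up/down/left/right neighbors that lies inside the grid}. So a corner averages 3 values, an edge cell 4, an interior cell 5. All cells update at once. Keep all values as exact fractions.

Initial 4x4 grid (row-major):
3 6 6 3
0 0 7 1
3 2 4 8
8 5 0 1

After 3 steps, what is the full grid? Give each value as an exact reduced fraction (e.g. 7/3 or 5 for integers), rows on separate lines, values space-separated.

Answer: 37/12 8123/2400 29873/7200 4453/1080
6953/2400 426/125 10981/3000 29513/7200
4831/1440 247/75 3631/1000 8387/2400
1967/540 5209/1440 7967/2400 409/120

Derivation:
After step 1:
  3 15/4 11/2 10/3
  3/2 3 18/5 19/4
  13/4 14/5 21/5 7/2
  16/3 15/4 5/2 3
After step 2:
  11/4 61/16 971/240 163/36
  43/16 293/100 421/100 911/240
  773/240 17/5 83/25 309/80
  37/9 863/240 269/80 3
After step 3:
  37/12 8123/2400 29873/7200 4453/1080
  6953/2400 426/125 10981/3000 29513/7200
  4831/1440 247/75 3631/1000 8387/2400
  1967/540 5209/1440 7967/2400 409/120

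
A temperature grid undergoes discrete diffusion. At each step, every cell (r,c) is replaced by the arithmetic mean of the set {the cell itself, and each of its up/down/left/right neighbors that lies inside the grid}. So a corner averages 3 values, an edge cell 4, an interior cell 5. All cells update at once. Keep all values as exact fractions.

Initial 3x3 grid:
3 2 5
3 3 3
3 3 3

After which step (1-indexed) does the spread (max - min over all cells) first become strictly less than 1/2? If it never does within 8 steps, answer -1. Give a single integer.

Answer: 2

Derivation:
Step 1: max=7/2, min=8/3, spread=5/6
Step 2: max=121/36, min=43/15, spread=89/180
  -> spread < 1/2 first at step 2
Step 3: max=23033/7200, min=529/180, spread=1873/7200
Step 4: max=409981/129600, min=160597/54000, spread=122741/648000
Step 5: max=80846897/25920000, min=215879/72000, spread=3130457/25920000
Step 6: max=1448867029/466560000, min=146832637/48600000, spread=196368569/2332800000
Step 7: max=86470070063/27993600000, min=7069499849/2332800000, spread=523543/8957952
Step 8: max=5176132378861/1679616000000, min=70933568413/23328000000, spread=4410589/107495424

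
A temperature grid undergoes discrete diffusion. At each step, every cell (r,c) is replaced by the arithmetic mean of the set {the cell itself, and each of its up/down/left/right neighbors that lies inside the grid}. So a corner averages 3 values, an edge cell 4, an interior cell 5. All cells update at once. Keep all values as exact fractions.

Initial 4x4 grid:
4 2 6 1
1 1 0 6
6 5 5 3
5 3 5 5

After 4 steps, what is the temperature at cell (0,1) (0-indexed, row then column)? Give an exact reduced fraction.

Answer: 155027/54000

Derivation:
Step 1: cell (0,1) = 13/4
Step 2: cell (0,1) = 289/120
Step 3: cell (0,1) = 5291/1800
Step 4: cell (0,1) = 155027/54000
Full grid after step 4:
  191129/64800 155027/54000 170699/54000 41569/12960
  680063/216000 589331/180000 117403/36000 767531/216000
  162803/43200 663181/180000 696353/180000 825131/216000
  263719/64800 3595/864 442543/108000 271187/64800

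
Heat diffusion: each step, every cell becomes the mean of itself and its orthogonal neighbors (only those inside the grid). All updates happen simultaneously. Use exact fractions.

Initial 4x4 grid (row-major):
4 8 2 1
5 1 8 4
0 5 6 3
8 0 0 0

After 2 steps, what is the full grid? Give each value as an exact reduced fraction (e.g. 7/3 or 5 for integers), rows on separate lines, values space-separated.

After step 1:
  17/3 15/4 19/4 7/3
  5/2 27/5 21/5 4
  9/2 12/5 22/5 13/4
  8/3 13/4 3/2 1
After step 2:
  143/36 587/120 451/120 133/36
  271/60 73/20 91/20 827/240
  181/60 399/100 63/20 253/80
  125/36 589/240 203/80 23/12

Answer: 143/36 587/120 451/120 133/36
271/60 73/20 91/20 827/240
181/60 399/100 63/20 253/80
125/36 589/240 203/80 23/12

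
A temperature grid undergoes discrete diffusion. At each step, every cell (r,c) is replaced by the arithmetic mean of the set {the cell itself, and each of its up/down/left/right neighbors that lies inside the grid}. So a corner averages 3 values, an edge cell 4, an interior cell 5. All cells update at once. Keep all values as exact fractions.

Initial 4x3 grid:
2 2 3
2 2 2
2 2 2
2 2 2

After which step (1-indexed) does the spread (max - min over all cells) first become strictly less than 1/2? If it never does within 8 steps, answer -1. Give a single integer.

Answer: 1

Derivation:
Step 1: max=7/3, min=2, spread=1/3
  -> spread < 1/2 first at step 1
Step 2: max=41/18, min=2, spread=5/18
Step 3: max=473/216, min=2, spread=41/216
Step 4: max=56057/25920, min=2, spread=4217/25920
Step 5: max=3319549/1555200, min=14479/7200, spread=38417/311040
Step 6: max=197824211/93312000, min=290597/144000, spread=1903471/18662400
Step 7: max=11798429089/5598720000, min=8755759/4320000, spread=18038617/223948800
Step 8: max=705114582851/335923200000, min=790526759/388800000, spread=883978523/13436928000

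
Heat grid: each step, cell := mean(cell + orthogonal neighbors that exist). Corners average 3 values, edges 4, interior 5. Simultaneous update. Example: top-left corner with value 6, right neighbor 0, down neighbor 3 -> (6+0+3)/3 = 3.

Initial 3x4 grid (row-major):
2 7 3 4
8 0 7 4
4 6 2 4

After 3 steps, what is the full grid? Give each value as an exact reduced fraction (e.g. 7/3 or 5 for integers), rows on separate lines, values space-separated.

After step 1:
  17/3 3 21/4 11/3
  7/2 28/5 16/5 19/4
  6 3 19/4 10/3
After step 2:
  73/18 1171/240 907/240 41/9
  623/120 183/50 471/100 299/80
  25/6 387/80 857/240 77/18
After step 3:
  10171/2160 29473/7200 32263/7200 2173/540
  30733/7200 13967/3000 7783/2000 20737/4800
  3407/720 3247/800 31313/7200 4171/1080

Answer: 10171/2160 29473/7200 32263/7200 2173/540
30733/7200 13967/3000 7783/2000 20737/4800
3407/720 3247/800 31313/7200 4171/1080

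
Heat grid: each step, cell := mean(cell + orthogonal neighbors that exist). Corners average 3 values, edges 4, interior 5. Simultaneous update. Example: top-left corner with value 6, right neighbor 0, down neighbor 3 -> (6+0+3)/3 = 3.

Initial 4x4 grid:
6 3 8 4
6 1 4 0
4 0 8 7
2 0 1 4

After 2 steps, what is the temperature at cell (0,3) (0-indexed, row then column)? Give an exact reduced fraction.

Step 1: cell (0,3) = 4
Step 2: cell (0,3) = 25/6
Full grid after step 2:
  55/12 341/80 349/80 25/6
  301/80 367/100 39/10 167/40
  237/80 263/100 94/25 33/8
  23/12 43/20 3 4

Answer: 25/6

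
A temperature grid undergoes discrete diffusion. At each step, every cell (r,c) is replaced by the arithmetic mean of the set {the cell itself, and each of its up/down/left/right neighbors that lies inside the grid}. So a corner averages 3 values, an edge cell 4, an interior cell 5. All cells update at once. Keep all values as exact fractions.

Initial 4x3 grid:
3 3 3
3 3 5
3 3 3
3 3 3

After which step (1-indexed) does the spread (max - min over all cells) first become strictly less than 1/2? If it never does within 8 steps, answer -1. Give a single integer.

Answer: 3

Derivation:
Step 1: max=11/3, min=3, spread=2/3
Step 2: max=211/60, min=3, spread=31/60
Step 3: max=1831/540, min=3, spread=211/540
  -> spread < 1/2 first at step 3
Step 4: max=178897/54000, min=2747/900, spread=14077/54000
Step 5: max=1598407/486000, min=165683/54000, spread=5363/24300
Step 6: max=47480809/14580000, min=92869/30000, spread=93859/583200
Step 7: max=2834674481/874800000, min=151136467/48600000, spread=4568723/34992000
Step 8: max=169244435629/52488000000, min=4555618889/1458000000, spread=8387449/83980800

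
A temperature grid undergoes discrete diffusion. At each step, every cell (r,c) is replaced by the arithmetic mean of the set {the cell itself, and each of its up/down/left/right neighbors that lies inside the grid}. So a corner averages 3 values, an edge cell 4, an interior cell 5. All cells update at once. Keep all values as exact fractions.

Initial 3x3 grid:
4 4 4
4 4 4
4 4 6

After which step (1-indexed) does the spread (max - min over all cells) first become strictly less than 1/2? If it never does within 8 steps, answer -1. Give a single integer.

Answer: 3

Derivation:
Step 1: max=14/3, min=4, spread=2/3
Step 2: max=41/9, min=4, spread=5/9
Step 3: max=473/108, min=4, spread=41/108
  -> spread < 1/2 first at step 3
Step 4: max=28051/6480, min=731/180, spread=347/1296
Step 5: max=1662137/388800, min=7357/1800, spread=2921/15552
Step 6: max=99140539/23328000, min=889483/216000, spread=24611/186624
Step 7: max=5917442033/1399680000, min=20096741/4860000, spread=207329/2239488
Step 8: max=353953152451/83980800000, min=1075601599/259200000, spread=1746635/26873856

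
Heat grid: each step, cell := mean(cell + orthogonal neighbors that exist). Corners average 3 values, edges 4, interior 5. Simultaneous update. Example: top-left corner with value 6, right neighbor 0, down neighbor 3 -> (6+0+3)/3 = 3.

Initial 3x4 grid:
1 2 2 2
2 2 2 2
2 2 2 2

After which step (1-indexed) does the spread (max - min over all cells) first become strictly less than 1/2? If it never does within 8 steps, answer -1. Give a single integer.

Step 1: max=2, min=5/3, spread=1/3
  -> spread < 1/2 first at step 1
Step 2: max=2, min=31/18, spread=5/18
Step 3: max=2, min=391/216, spread=41/216
Step 4: max=2, min=47623/25920, spread=4217/25920
Step 5: max=14321/7200, min=2901251/1555200, spread=38417/311040
Step 6: max=285403/144000, min=175423789/93312000, spread=1903471/18662400
Step 7: max=8524241/4320000, min=10596450911/5598720000, spread=18038617/223948800
Step 8: max=764673241/388800000, min=638578217149/335923200000, spread=883978523/13436928000

Answer: 1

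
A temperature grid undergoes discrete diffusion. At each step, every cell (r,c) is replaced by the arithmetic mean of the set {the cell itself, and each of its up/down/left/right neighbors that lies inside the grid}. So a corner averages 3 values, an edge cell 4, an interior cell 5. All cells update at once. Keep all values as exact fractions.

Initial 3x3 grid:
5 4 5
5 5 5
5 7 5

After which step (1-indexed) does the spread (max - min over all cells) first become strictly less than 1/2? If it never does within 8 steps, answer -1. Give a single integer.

Step 1: max=17/3, min=14/3, spread=1
Step 2: max=661/120, min=173/36, spread=253/360
Step 3: max=38477/7200, min=70279/14400, spread=89/192
  -> spread < 1/2 first at step 3
Step 4: max=2286169/432000, min=4289213/864000, spread=755/2304
Step 5: max=135653393/25920000, min=259394911/51840000, spread=6353/27648
Step 6: max=8092105621/1555200000, min=15682358117/3110400000, spread=53531/331776
Step 7: max=483099533237/93312000000, min=945060644599/186624000000, spread=450953/3981312
Step 8: max=28896451897489/5598720000000, min=56902503091853/11197440000000, spread=3799043/47775744

Answer: 3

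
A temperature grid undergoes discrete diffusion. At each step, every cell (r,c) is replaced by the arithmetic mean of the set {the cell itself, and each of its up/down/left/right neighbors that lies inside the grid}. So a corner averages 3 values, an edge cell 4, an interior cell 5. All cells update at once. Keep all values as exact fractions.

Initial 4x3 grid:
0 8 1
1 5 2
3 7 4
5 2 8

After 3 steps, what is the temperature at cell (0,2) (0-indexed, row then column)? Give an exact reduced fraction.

Step 1: cell (0,2) = 11/3
Step 2: cell (0,2) = 61/18
Step 3: cell (0,2) = 8071/2160
Full grid after step 3:
  2417/720 24313/7200 8071/2160
  2667/800 5851/1500 27553/7200
  28613/7200 2037/500 32863/7200
  8747/2160 11131/2400 9967/2160

Answer: 8071/2160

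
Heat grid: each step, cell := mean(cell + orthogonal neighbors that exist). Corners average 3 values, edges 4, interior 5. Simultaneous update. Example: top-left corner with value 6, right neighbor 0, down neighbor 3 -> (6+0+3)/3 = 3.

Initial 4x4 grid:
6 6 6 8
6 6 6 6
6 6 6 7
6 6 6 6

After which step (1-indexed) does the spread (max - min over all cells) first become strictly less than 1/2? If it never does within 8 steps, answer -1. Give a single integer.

Answer: 3

Derivation:
Step 1: max=27/4, min=6, spread=3/4
Step 2: max=239/36, min=6, spread=23/36
Step 3: max=1393/216, min=6, spread=97/216
  -> spread < 1/2 first at step 3
Step 4: max=207551/32400, min=6009/1000, spread=64297/162000
Step 5: max=6164177/972000, min=20329/3375, spread=12377/38880
Step 6: max=184021937/29160000, min=120839/20000, spread=313547/1166400
Step 7: max=1098635953/174960000, min=29423063/4860000, spread=7881137/34992000
Step 8: max=164250516101/26244000000, min=8848813357/1458000000, spread=198875027/1049760000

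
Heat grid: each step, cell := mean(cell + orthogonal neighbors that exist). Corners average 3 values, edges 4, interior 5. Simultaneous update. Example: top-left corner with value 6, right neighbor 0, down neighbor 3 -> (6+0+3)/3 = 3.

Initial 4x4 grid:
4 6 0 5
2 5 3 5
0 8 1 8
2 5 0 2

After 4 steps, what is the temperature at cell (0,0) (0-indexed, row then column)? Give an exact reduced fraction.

Answer: 6449/1800

Derivation:
Step 1: cell (0,0) = 4
Step 2: cell (0,0) = 7/2
Step 3: cell (0,0) = 223/60
Step 4: cell (0,0) = 6449/1800
Full grid after step 4:
  6449/1800 270437/72000 801671/216000 125563/32400
  258287/72000 53521/15000 68717/18000 810011/216000
  709061/216000 63263/18000 31471/9000 803123/216000
  104233/32400 690401/216000 739673/216000 55529/16200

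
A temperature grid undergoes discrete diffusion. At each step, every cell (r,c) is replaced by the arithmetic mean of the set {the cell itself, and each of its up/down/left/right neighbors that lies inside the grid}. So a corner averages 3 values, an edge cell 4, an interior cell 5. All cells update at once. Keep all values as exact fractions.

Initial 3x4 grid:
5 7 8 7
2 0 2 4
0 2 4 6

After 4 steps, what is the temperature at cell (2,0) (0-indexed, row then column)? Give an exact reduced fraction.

Step 1: cell (2,0) = 4/3
Step 2: cell (2,0) = 55/36
Step 3: cell (2,0) = 4571/2160
Step 4: cell (2,0) = 315829/129600
Full grid after step 4:
  452729/129600 215281/54000 123853/27000 642949/129600
  845687/288000 399973/120000 163691/40000 437129/96000
  315829/129600 306937/108000 383537/108000 534449/129600

Answer: 315829/129600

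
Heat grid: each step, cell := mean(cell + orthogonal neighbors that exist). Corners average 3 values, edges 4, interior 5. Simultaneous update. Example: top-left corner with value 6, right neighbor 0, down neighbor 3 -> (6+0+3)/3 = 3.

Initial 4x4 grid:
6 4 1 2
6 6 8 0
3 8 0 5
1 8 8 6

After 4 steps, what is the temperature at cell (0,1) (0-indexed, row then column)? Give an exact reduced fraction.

Answer: 15497/3375

Derivation:
Step 1: cell (0,1) = 17/4
Step 2: cell (0,1) = 74/15
Step 3: cell (0,1) = 3973/900
Step 4: cell (0,1) = 15497/3375
Full grid after step 4:
  311969/64800 15497/3375 8399/2250 37117/10800
  1091483/216000 835379/180000 42877/10000 130439/36000
  39897/8000 153391/30000 166189/36000 486001/108000
  55757/10800 122311/24000 1118927/216000 311243/64800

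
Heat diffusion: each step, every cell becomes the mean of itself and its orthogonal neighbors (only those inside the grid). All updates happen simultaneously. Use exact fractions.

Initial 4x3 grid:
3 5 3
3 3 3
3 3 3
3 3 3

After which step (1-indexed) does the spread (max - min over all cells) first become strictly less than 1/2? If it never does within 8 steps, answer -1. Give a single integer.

Answer: 3

Derivation:
Step 1: max=11/3, min=3, spread=2/3
Step 2: max=427/120, min=3, spread=67/120
Step 3: max=3677/1080, min=3, spread=437/1080
  -> spread < 1/2 first at step 3
Step 4: max=1453531/432000, min=1509/500, spread=29951/86400
Step 5: max=12879821/3888000, min=10283/3375, spread=206761/777600
Step 6: max=5121795571/1555200000, min=8265671/2700000, spread=14430763/62208000
Step 7: max=305043741689/93312000000, min=665652727/216000000, spread=139854109/746496000
Step 8: max=18218631890251/5598720000000, min=60171228977/19440000000, spread=7114543559/44789760000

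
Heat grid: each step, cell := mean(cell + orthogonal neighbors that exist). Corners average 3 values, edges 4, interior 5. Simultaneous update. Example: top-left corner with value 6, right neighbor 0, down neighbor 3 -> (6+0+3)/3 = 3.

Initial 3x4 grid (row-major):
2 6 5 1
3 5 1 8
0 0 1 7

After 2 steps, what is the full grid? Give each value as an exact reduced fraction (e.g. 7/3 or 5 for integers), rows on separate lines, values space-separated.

Answer: 32/9 173/48 197/48 73/18
61/24 31/10 67/20 73/16
5/3 31/16 157/48 71/18

Derivation:
After step 1:
  11/3 9/2 13/4 14/3
  5/2 3 4 17/4
  1 3/2 9/4 16/3
After step 2:
  32/9 173/48 197/48 73/18
  61/24 31/10 67/20 73/16
  5/3 31/16 157/48 71/18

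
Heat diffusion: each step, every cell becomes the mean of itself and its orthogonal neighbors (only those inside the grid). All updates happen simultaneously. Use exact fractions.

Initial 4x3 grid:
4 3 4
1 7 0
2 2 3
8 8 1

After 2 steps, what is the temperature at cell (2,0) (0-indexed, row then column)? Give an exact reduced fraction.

Step 1: cell (2,0) = 13/4
Step 2: cell (2,0) = 343/80
Full grid after step 2:
  32/9 121/40 31/9
  721/240 37/10 149/60
  343/80 33/10 67/20
  14/3 383/80 41/12

Answer: 343/80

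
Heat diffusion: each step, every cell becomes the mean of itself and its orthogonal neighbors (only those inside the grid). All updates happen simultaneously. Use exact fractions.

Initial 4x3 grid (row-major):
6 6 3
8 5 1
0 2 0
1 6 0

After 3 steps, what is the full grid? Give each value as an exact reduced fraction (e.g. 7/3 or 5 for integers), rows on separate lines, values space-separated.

Answer: 5387/1080 353/80 1991/540
383/90 741/200 134/45
1147/360 3277/1200 11/5
5651/2160 6449/2880 469/240

Derivation:
After step 1:
  20/3 5 10/3
  19/4 22/5 9/4
  11/4 13/5 3/4
  7/3 9/4 2
After step 2:
  197/36 97/20 127/36
  557/120 19/5 161/60
  373/120 51/20 19/10
  22/9 551/240 5/3
After step 3:
  5387/1080 353/80 1991/540
  383/90 741/200 134/45
  1147/360 3277/1200 11/5
  5651/2160 6449/2880 469/240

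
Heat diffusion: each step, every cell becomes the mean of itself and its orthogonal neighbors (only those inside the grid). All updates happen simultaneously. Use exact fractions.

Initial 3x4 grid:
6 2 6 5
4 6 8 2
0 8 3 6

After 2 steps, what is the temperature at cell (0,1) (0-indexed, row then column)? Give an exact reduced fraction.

Answer: 397/80

Derivation:
Step 1: cell (0,1) = 5
Step 2: cell (0,1) = 397/80
Full grid after step 2:
  13/3 397/80 235/48 89/18
  22/5 477/100 547/100 73/16
  49/12 201/40 115/24 91/18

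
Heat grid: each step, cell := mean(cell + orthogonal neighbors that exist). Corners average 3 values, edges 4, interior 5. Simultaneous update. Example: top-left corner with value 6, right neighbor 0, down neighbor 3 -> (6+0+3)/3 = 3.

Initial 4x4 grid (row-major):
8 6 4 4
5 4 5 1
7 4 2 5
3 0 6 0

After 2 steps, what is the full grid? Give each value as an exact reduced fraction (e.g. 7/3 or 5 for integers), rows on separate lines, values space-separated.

After step 1:
  19/3 11/2 19/4 3
  6 24/5 16/5 15/4
  19/4 17/5 22/5 2
  10/3 13/4 2 11/3
After step 2:
  107/18 1283/240 329/80 23/6
  1313/240 229/50 209/50 239/80
  1049/240 103/25 3 829/240
  34/9 719/240 799/240 23/9

Answer: 107/18 1283/240 329/80 23/6
1313/240 229/50 209/50 239/80
1049/240 103/25 3 829/240
34/9 719/240 799/240 23/9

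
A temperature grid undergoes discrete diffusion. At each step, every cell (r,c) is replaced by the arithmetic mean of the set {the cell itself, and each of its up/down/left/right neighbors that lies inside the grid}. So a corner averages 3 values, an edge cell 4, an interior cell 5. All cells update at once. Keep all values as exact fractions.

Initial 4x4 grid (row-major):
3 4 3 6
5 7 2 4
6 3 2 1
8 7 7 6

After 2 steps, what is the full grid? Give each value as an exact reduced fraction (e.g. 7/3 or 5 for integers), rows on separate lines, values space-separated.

After step 1:
  4 17/4 15/4 13/3
  21/4 21/5 18/5 13/4
  11/2 5 3 13/4
  7 25/4 11/2 14/3
After step 2:
  9/2 81/20 239/60 34/9
  379/80 223/50 89/25 433/120
  91/16 479/100 407/100 85/24
  25/4 95/16 233/48 161/36

Answer: 9/2 81/20 239/60 34/9
379/80 223/50 89/25 433/120
91/16 479/100 407/100 85/24
25/4 95/16 233/48 161/36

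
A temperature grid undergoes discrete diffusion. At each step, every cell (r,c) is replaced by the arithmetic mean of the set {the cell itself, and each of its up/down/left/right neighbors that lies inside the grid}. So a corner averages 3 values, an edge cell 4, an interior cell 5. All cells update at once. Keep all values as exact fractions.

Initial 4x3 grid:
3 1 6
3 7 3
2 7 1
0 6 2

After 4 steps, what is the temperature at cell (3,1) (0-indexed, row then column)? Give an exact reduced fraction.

Step 1: cell (3,1) = 15/4
Step 2: cell (3,1) = 841/240
Step 3: cell (3,1) = 49451/14400
Step 4: cell (3,1) = 3046609/864000
Full grid after step 4:
  468001/129600 3169399/864000 494551/129600
  766691/216000 1352891/360000 406033/108000
  765931/216000 1295141/360000 133801/36000
  442691/129600 3046609/864000 153047/43200

Answer: 3046609/864000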